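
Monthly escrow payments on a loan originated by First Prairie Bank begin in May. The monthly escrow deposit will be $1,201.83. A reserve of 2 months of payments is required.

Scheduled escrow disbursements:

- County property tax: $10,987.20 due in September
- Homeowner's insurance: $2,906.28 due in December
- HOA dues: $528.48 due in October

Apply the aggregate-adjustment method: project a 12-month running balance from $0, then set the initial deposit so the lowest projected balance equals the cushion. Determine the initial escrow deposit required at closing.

Cushion = 2 × $1,201.83 = $2,403.66
Trial balance (start $0, +$1,201.83 each month, − disbursements):
  May: +$1,201.83 → $1,201.83
  Jun: +$1,201.83 → $2,403.66
  Jul: +$1,201.83 → $3,605.49
  Aug: +$1,201.83 → $4,807.32
  Sep: +$1,201.83 − $10,987.20 → -$4,978.05
  Oct: +$1,201.83 − $528.48 → -$4,304.70
  Nov: +$1,201.83 → -$3,102.87
  Dec: +$1,201.83 − $2,906.28 → -$4,807.32
  Jan: +$1,201.83 → -$3,605.49
  Feb: +$1,201.83 → -$2,403.66
  Mar: +$1,201.83 → -$1,201.83
  Apr: +$1,201.83 → $0.00
Lowest trial balance = -$4,978.05 (Sep)
Initial deposit = cushion − low point = $2,403.66 − (-$4,978.05) = $7,381.71

$7,381.71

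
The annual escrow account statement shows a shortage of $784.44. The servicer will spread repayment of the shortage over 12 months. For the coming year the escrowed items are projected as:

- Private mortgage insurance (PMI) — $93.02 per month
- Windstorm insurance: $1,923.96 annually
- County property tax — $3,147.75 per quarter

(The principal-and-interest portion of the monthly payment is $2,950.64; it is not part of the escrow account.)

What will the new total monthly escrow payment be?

Private mortgage insurance (PMI): $93.02 × 12 = $1,116.24
Windstorm insurance: $1,923.96
County property tax: $3,147.75 × 4 = $12,591.00
Total per year = $1,116.24 + $1,923.96 + $12,591.00 = $15,631.20
Monthly = $15,631.20 / 12 = $1,302.60
Shortage per month = $784.44 / 12 = $65.37
Adjusted monthly = $1,302.60 + $65.37 = $1,367.97

$1,367.97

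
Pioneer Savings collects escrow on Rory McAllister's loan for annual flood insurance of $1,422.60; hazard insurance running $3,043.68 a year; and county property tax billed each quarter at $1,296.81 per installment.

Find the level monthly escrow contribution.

$804.46

Flood insurance = $1,422.60 annually
Hazard insurance = $3,043.68 annually
County property tax = $1,296.81 × 4 = $5,187.24 annually
Combined annual = $1,422.60 + $3,043.68 + $5,187.24 = $9,653.52
Per month = $9,653.52 / 12 = $804.46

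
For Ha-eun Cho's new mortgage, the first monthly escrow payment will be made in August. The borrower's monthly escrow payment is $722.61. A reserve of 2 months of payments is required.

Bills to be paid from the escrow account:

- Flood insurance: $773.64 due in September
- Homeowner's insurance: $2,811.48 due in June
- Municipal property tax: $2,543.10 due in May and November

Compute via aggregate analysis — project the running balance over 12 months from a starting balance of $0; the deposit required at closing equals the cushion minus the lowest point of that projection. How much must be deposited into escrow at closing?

$2,167.83

Cushion = 2 × $722.61 = $1,445.22
Trial balance (start $0, +$722.61 each month, − disbursements):
  Aug: +$722.61 → $722.61
  Sep: +$722.61 − $773.64 → $671.58
  Oct: +$722.61 → $1,394.19
  Nov: +$722.61 − $2,543.10 → -$426.30
  Dec: +$722.61 → $296.31
  Jan: +$722.61 → $1,018.92
  Feb: +$722.61 → $1,741.53
  Mar: +$722.61 → $2,464.14
  Apr: +$722.61 → $3,186.75
  May: +$722.61 − $2,543.10 → $1,366.26
  Jun: +$722.61 − $2,811.48 → -$722.61
  Jul: +$722.61 → $0.00
Lowest trial balance = -$722.61 (Jun)
Initial deposit = cushion − low point = $1,445.22 − (-$722.61) = $2,167.83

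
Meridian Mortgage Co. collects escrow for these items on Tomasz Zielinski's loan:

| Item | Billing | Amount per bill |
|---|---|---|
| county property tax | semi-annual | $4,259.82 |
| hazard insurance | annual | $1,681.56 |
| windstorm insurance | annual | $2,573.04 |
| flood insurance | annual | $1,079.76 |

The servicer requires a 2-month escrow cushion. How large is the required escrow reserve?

$2,309.00

County property tax = $4,259.82 × 2 = $8,519.64
Hazard insurance = $1,681.56
Windstorm insurance = $2,573.04
Flood insurance = $1,079.76
Combined annual = $13,854.00
Base monthly escrow = $13,854.00 / 12 = $1,154.50
Cushion = 2 × $1,154.50 = $2,309.00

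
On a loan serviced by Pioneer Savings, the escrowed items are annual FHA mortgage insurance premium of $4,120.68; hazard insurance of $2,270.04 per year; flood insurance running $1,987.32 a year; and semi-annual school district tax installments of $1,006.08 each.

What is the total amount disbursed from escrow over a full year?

$10,390.20

FHA mortgage insurance premium: $4,120.68
Hazard insurance: $2,270.04
Flood insurance: $1,987.32
School district tax: $1,006.08 × 2 = $2,012.16
Annual escrow total = $4,120.68 + $2,270.04 + $1,987.32 + $2,012.16 = $10,390.20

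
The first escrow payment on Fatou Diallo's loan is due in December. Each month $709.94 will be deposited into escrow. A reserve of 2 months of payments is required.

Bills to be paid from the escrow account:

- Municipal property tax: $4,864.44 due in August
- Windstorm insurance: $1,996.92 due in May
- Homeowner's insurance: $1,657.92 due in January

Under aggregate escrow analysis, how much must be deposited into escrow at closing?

Cushion = 2 × $709.94 = $1,419.88
Trial balance (start $0, +$709.94 each month, − disbursements):
  Dec: +$709.94 → $709.94
  Jan: +$709.94 − $1,657.92 → -$238.04
  Feb: +$709.94 → $471.90
  Mar: +$709.94 → $1,181.84
  Apr: +$709.94 → $1,891.78
  May: +$709.94 − $1,996.92 → $604.80
  Jun: +$709.94 → $1,314.74
  Jul: +$709.94 → $2,024.68
  Aug: +$709.94 − $4,864.44 → -$2,129.82
  Sep: +$709.94 → -$1,419.88
  Oct: +$709.94 → -$709.94
  Nov: +$709.94 → $0.00
Lowest trial balance = -$2,129.82 (Aug)
Initial deposit = cushion − low point = $1,419.88 − (-$2,129.82) = $3,549.70

$3,549.70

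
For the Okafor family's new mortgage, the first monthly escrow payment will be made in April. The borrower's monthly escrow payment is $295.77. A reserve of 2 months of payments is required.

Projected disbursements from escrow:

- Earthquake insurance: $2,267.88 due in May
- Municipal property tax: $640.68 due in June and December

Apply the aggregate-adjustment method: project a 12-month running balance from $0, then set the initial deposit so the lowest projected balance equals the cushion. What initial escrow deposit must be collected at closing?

Cushion = 2 × $295.77 = $591.54
Trial balance (start $0, +$295.77 each month, − disbursements):
  Apr: +$295.77 → $295.77
  May: +$295.77 − $2,267.88 → -$1,676.34
  Jun: +$295.77 − $640.68 → -$2,021.25
  Jul: +$295.77 → -$1,725.48
  Aug: +$295.77 → -$1,429.71
  Sep: +$295.77 → -$1,133.94
  Oct: +$295.77 → -$838.17
  Nov: +$295.77 → -$542.40
  Dec: +$295.77 − $640.68 → -$887.31
  Jan: +$295.77 → -$591.54
  Feb: +$295.77 → -$295.77
  Mar: +$295.77 → $0.00
Lowest trial balance = -$2,021.25 (Jun)
Initial deposit = cushion − low point = $591.54 − (-$2,021.25) = $2,612.79

$2,612.79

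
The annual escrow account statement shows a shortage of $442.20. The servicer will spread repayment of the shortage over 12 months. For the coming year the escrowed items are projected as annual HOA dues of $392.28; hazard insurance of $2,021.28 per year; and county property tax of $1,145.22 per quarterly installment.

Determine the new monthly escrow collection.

HOA dues = $392.28 annually
Hazard insurance = $2,021.28 annually
County property tax = $1,145.22 × 4 = $4,580.88 annually
Annual escrow total = $6,994.44
Monthly = $6,994.44 / 12 = $582.87
Shortage spread = $442.20 ÷ 12 = $36.85/mo
Adjusted monthly = $582.87 + $36.85 = $619.72

$619.72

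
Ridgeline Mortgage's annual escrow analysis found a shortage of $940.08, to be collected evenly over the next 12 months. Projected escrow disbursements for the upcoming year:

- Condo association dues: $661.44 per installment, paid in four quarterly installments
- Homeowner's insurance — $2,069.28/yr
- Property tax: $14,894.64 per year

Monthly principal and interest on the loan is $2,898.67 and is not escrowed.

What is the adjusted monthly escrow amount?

$1,712.48

Condo association dues = $661.44 × 4 = $2,645.76
Homeowner's insurance = $2,069.28
Property tax = $14,894.64
Yearly total = $2,645.76 + $2,069.28 + $14,894.64 = $19,609.68
Monthly = $19,609.68 ÷ 12 = $1,634.14
Monthly shortage recovery: $940.08 ÷ 12 = $78.34
Adjusted monthly = $1,634.14 + $78.34 = $1,712.48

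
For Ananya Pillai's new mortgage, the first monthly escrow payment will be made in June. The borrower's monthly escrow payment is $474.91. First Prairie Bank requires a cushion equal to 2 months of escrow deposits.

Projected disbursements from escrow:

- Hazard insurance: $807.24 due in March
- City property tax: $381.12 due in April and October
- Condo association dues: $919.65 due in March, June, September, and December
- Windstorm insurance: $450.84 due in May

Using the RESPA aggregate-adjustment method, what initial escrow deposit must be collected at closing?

$1,394.56

Cushion = 2 × $474.91 = $949.82
Trial balance (start $0, +$474.91 each month, − disbursements):
  Jun: +$474.91 − $919.65 → -$444.74
  Jul: +$474.91 → $30.17
  Aug: +$474.91 → $505.08
  Sep: +$474.91 − $919.65 → $60.34
  Oct: +$474.91 − $381.12 → $154.13
  Nov: +$474.91 → $629.04
  Dec: +$474.91 − $919.65 → $184.30
  Jan: +$474.91 → $659.21
  Feb: +$474.91 → $1,134.12
  Mar: +$474.91 − $1,726.89 → -$117.86
  Apr: +$474.91 − $381.12 → -$24.07
  May: +$474.91 − $450.84 → $0.00
Lowest trial balance = -$444.74 (Jun)
Initial deposit = cushion − low point = $949.82 − (-$444.74) = $1,394.56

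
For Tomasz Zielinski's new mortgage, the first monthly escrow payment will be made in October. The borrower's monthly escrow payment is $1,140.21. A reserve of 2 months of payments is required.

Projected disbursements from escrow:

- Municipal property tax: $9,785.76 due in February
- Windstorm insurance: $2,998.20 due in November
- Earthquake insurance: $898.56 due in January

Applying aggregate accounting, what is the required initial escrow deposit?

$10,261.89

Cushion = 2 × $1,140.21 = $2,280.42
Trial balance (start $0, +$1,140.21 each month, − disbursements):
  Oct: +$1,140.21 → $1,140.21
  Nov: +$1,140.21 − $2,998.20 → -$717.78
  Dec: +$1,140.21 → $422.43
  Jan: +$1,140.21 − $898.56 → $664.08
  Feb: +$1,140.21 − $9,785.76 → -$7,981.47
  Mar: +$1,140.21 → -$6,841.26
  Apr: +$1,140.21 → -$5,701.05
  May: +$1,140.21 → -$4,560.84
  Jun: +$1,140.21 → -$3,420.63
  Jul: +$1,140.21 → -$2,280.42
  Aug: +$1,140.21 → -$1,140.21
  Sep: +$1,140.21 → $0.00
Lowest trial balance = -$7,981.47 (Feb)
Initial deposit = cushion − low point = $2,280.42 − (-$7,981.47) = $10,261.89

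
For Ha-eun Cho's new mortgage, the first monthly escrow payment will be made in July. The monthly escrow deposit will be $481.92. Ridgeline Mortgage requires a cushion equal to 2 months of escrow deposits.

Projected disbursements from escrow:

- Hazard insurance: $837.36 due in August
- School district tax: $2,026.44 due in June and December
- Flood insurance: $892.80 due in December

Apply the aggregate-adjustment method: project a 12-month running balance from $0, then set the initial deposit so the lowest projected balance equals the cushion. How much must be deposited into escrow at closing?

Cushion = 2 × $481.92 = $963.84
Trial balance (start $0, +$481.92 each month, − disbursements):
  Jul: +$481.92 → $481.92
  Aug: +$481.92 − $837.36 → $126.48
  Sep: +$481.92 → $608.40
  Oct: +$481.92 → $1,090.32
  Nov: +$481.92 → $1,572.24
  Dec: +$481.92 − $2,919.24 → -$865.08
  Jan: +$481.92 → -$383.16
  Feb: +$481.92 → $98.76
  Mar: +$481.92 → $580.68
  Apr: +$481.92 → $1,062.60
  May: +$481.92 → $1,544.52
  Jun: +$481.92 − $2,026.44 → $0.00
Lowest trial balance = -$865.08 (Dec)
Initial deposit = cushion − low point = $963.84 − (-$865.08) = $1,828.92

$1,828.92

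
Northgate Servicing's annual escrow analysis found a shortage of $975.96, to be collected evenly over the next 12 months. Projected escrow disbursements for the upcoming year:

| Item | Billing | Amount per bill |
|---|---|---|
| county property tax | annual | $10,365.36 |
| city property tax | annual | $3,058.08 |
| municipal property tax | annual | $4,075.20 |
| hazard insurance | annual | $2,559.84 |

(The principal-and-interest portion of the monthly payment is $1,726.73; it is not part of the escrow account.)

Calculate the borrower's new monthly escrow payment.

$1,752.87

County property tax — $10,365.36
City property tax — $3,058.08
Municipal property tax — $4,075.20
Hazard insurance — $2,559.84
Combined annual = $10,365.36 + $3,058.08 + $4,075.20 + $2,559.84 = $20,058.48
Base monthly escrow = $20,058.48 / 12 = $1,671.54
Monthly shortage recovery: $975.96 ÷ 12 = $81.33
New monthly escrow = $1,671.54 + $81.33 = $1,752.87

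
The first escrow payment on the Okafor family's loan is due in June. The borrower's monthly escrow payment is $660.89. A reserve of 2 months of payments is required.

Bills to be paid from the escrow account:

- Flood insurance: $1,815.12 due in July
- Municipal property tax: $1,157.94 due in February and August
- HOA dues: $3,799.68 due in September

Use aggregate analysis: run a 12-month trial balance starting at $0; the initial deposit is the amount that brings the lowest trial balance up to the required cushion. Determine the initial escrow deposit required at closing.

$5,450.96

Cushion = 2 × $660.89 = $1,321.78
Trial balance (start $0, +$660.89 each month, − disbursements):
  Jun: +$660.89 → $660.89
  Jul: +$660.89 − $1,815.12 → -$493.34
  Aug: +$660.89 − $1,157.94 → -$990.39
  Sep: +$660.89 − $3,799.68 → -$4,129.18
  Oct: +$660.89 → -$3,468.29
  Nov: +$660.89 → -$2,807.40
  Dec: +$660.89 → -$2,146.51
  Jan: +$660.89 → -$1,485.62
  Feb: +$660.89 − $1,157.94 → -$1,982.67
  Mar: +$660.89 → -$1,321.78
  Apr: +$660.89 → -$660.89
  May: +$660.89 → $0.00
Lowest trial balance = -$4,129.18 (Sep)
Initial deposit = cushion − low point = $1,321.78 − (-$4,129.18) = $5,450.96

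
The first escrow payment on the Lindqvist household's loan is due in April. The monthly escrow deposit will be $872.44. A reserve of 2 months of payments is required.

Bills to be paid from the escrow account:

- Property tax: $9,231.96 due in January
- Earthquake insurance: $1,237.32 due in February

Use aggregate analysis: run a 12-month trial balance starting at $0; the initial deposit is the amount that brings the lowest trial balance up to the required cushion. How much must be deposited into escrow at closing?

Cushion = 2 × $872.44 = $1,744.88
Trial balance (start $0, +$872.44 each month, − disbursements):
  Apr: +$872.44 → $872.44
  May: +$872.44 → $1,744.88
  Jun: +$872.44 → $2,617.32
  Jul: +$872.44 → $3,489.76
  Aug: +$872.44 → $4,362.20
  Sep: +$872.44 → $5,234.64
  Oct: +$872.44 → $6,107.08
  Nov: +$872.44 → $6,979.52
  Dec: +$872.44 → $7,851.96
  Jan: +$872.44 − $9,231.96 → -$507.56
  Feb: +$872.44 − $1,237.32 → -$872.44
  Mar: +$872.44 → $0.00
Lowest trial balance = -$872.44 (Feb)
Initial deposit = cushion − low point = $1,744.88 − (-$872.44) = $2,617.32

$2,617.32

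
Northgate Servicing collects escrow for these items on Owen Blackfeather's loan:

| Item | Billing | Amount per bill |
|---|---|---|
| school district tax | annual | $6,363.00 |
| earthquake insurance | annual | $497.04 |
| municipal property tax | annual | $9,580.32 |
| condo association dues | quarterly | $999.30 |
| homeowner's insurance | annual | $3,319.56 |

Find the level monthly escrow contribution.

$1,979.76

School district tax: $6,363.00 annually
Earthquake insurance: $497.04 annually
Municipal property tax: $9,580.32 annually
Condo association dues: $999.30 × 4 = $3,997.20 annually
Homeowner's insurance: $3,319.56 annually
Total per year = $6,363.00 + $497.04 + $9,580.32 + $3,997.20 + $3,319.56 = $23,757.12
Monthly escrow = $23,757.12 / 12 = $1,979.76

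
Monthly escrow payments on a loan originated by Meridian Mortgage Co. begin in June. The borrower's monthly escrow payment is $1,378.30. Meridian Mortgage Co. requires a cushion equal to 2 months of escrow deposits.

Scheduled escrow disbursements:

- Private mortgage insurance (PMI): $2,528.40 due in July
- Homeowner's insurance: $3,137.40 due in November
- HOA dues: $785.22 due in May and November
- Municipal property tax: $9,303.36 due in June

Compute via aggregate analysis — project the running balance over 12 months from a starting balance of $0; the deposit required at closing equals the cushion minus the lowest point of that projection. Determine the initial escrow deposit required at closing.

$11,831.76

Cushion = 2 × $1,378.30 = $2,756.60
Trial balance (start $0, +$1,378.30 each month, − disbursements):
  Jun: +$1,378.30 − $9,303.36 → -$7,925.06
  Jul: +$1,378.30 − $2,528.40 → -$9,075.16
  Aug: +$1,378.30 → -$7,696.86
  Sep: +$1,378.30 → -$6,318.56
  Oct: +$1,378.30 → -$4,940.26
  Nov: +$1,378.30 − $3,922.62 → -$7,484.58
  Dec: +$1,378.30 → -$6,106.28
  Jan: +$1,378.30 → -$4,727.98
  Feb: +$1,378.30 → -$3,349.68
  Mar: +$1,378.30 → -$1,971.38
  Apr: +$1,378.30 → -$593.08
  May: +$1,378.30 − $785.22 → $0.00
Lowest trial balance = -$9,075.16 (Jul)
Initial deposit = cushion − low point = $2,756.60 − (-$9,075.16) = $11,831.76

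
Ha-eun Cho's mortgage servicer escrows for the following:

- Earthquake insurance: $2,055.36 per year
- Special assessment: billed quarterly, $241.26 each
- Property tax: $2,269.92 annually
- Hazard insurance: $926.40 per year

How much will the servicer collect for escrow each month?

Earthquake insurance: $2,055.36
Special assessment: $241.26 × 4 = $965.04
Property tax: $2,269.92
Hazard insurance: $926.40
Total annual escrow = $2,055.36 + $965.04 + $2,269.92 + $926.40 = $6,216.72
Base monthly escrow = $6,216.72 / 12 = $518.06

$518.06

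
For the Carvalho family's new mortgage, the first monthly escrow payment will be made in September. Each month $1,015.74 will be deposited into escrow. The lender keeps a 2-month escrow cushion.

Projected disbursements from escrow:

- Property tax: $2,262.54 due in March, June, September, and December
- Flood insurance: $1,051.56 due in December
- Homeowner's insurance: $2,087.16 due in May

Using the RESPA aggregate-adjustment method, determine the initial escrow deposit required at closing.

$4,062.96

Cushion = 2 × $1,015.74 = $2,031.48
Trial balance (start $0, +$1,015.74 each month, − disbursements):
  Sep: +$1,015.74 − $2,262.54 → -$1,246.80
  Oct: +$1,015.74 → -$231.06
  Nov: +$1,015.74 → $784.68
  Dec: +$1,015.74 − $3,314.10 → -$1,513.68
  Jan: +$1,015.74 → -$497.94
  Feb: +$1,015.74 → $517.80
  Mar: +$1,015.74 − $2,262.54 → -$729.00
  Apr: +$1,015.74 → $286.74
  May: +$1,015.74 − $2,087.16 → -$784.68
  Jun: +$1,015.74 − $2,262.54 → -$2,031.48
  Jul: +$1,015.74 → -$1,015.74
  Aug: +$1,015.74 → $0.00
Lowest trial balance = -$2,031.48 (Jun)
Initial deposit = cushion − low point = $2,031.48 − (-$2,031.48) = $4,062.96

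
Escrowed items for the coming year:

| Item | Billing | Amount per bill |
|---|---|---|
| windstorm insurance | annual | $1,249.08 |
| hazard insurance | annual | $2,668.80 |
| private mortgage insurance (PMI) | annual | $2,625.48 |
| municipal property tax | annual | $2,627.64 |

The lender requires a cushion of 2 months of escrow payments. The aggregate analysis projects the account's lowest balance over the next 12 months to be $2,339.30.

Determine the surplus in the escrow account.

Windstorm insurance = $1,249.08
Hazard insurance = $2,668.80
Private mortgage insurance (PMI) = $2,625.48
Municipal property tax = $2,627.64
Annual escrow total = $1,249.08 + $2,668.80 + $2,625.48 + $2,627.64 = $9,171.00
Monthly = $9,171.00 ÷ 12 = $764.25
Required cushion = 2 × $764.25 = $1,528.50
Surplus = $2,339.30 − $1,528.50 = $810.80

$810.80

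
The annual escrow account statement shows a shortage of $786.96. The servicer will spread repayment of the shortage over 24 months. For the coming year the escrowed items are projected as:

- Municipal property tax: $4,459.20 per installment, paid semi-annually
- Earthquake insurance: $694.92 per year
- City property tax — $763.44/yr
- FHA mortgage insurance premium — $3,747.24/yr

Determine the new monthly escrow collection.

$1,209.79

Municipal property tax: $4,459.20 × 2 = $8,918.40/yr
Earthquake insurance: $694.92/yr
City property tax: $763.44/yr
FHA mortgage insurance premium: $3,747.24/yr
Total annual escrow = $8,918.40 + $694.92 + $763.44 + $3,747.24 = $14,124.00
Per month = $14,124.00 ÷ 12 = $1,177.00
Shortage per month = $786.96 / 24 = $32.79
Adjusted monthly = $1,177.00 + $32.79 = $1,209.79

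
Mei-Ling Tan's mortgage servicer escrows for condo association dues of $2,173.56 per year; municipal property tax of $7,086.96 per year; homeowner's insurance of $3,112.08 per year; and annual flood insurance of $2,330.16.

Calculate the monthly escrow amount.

Condo association dues = $2,173.56
Municipal property tax = $7,086.96
Homeowner's insurance = $3,112.08
Flood insurance = $2,330.16
Combined annual = $2,173.56 + $7,086.96 + $3,112.08 + $2,330.16 = $14,702.76
Per month = $14,702.76 / 12 = $1,225.23

$1,225.23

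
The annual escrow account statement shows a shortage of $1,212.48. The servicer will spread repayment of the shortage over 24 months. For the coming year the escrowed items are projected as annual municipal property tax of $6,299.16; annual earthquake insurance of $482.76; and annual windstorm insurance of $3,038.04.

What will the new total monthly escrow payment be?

Municipal property tax: $6,299.16 annually
Earthquake insurance: $482.76 annually
Windstorm insurance: $3,038.04 annually
Combined annual = $6,299.16 + $482.76 + $3,038.04 = $9,819.96
Monthly escrow = $9,819.96 / 12 = $818.33
Monthly shortage recovery: $1,212.48 ÷ 24 = $50.52
Adjusted monthly = $818.33 + $50.52 = $868.85

$868.85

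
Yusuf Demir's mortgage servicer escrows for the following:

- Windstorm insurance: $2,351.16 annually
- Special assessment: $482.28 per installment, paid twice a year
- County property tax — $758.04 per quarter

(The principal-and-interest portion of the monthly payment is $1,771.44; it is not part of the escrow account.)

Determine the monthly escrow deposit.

$528.99

Windstorm insurance = $2,351.16 annually
Special assessment = $482.28 × 2 = $964.56 annually
County property tax = $758.04 × 4 = $3,032.16 annually
Total per year = $6,347.88
Monthly = $6,347.88 / 12 = $528.99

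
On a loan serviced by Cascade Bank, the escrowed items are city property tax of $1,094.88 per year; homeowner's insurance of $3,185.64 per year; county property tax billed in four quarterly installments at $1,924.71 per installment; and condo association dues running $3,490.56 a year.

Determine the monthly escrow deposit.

City property tax — $1,094.88 annually
Homeowner's insurance — $3,185.64 annually
County property tax — $1,924.71 × 4 = $7,698.84 annually
Condo association dues — $3,490.56 annually
Yearly total = $1,094.88 + $3,185.64 + $7,698.84 + $3,490.56 = $15,469.92
Base monthly escrow = $15,469.92 ÷ 12 = $1,289.16

$1,289.16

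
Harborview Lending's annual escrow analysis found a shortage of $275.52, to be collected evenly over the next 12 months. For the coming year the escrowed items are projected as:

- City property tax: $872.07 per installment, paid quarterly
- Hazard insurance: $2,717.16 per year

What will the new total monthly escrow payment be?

City property tax — $872.07 × 4 = $3,488.28
Hazard insurance — $2,717.16
Annual escrow total = $6,205.44
Monthly escrow = $6,205.44 ÷ 12 = $517.12
Monthly shortage recovery: $275.52 ÷ 12 = $22.96
Adjusted monthly = $517.12 + $22.96 = $540.08

$540.08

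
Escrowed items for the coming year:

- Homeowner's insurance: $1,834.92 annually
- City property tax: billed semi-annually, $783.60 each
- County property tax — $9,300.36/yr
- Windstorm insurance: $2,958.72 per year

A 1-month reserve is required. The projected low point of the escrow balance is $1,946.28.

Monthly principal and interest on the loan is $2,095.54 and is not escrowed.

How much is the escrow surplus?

Homeowner's insurance = $1,834.92/yr
City property tax = $783.60 × 2 = $1,567.20/yr
County property tax = $9,300.36/yr
Windstorm insurance = $2,958.72/yr
Combined annual = $15,661.20
Monthly = $15,661.20 ÷ 12 = $1,305.10
Required cushion = 1 × $1,305.10 = $1,305.10
Surplus = $1,946.28 − $1,305.10 = $641.18

$641.18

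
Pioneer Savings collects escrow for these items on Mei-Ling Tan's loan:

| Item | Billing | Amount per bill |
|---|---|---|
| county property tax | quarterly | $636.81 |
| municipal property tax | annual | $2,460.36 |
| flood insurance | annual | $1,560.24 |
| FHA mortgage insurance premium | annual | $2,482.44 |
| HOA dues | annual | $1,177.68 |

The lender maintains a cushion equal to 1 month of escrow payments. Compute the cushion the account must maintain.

County property tax — $636.81 × 4 = $2,547.24/yr
Municipal property tax — $2,460.36/yr
Flood insurance — $1,560.24/yr
FHA mortgage insurance premium — $2,482.44/yr
HOA dues — $1,177.68/yr
Combined annual = $2,547.24 + $2,460.36 + $1,560.24 + $2,482.44 + $1,177.68 = $10,227.96
Per month = $10,227.96 ÷ 12 = $852.33
Required cushion = 1 × $852.33 = $852.33

$852.33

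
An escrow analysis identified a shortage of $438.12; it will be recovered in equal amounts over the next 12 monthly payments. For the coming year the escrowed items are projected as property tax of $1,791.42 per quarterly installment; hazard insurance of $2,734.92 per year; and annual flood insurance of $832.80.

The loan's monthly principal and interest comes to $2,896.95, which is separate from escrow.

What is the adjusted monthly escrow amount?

$930.96

Property tax: $1,791.42 × 4 = $7,165.68/yr
Hazard insurance: $2,734.92/yr
Flood insurance: $832.80/yr
Annual escrow total = $7,165.68 + $2,734.92 + $832.80 = $10,733.40
Monthly escrow = $10,733.40 ÷ 12 = $894.45
Shortage per month = $438.12 ÷ 12 = $36.51
Adjusted monthly = $894.45 + $36.51 = $930.96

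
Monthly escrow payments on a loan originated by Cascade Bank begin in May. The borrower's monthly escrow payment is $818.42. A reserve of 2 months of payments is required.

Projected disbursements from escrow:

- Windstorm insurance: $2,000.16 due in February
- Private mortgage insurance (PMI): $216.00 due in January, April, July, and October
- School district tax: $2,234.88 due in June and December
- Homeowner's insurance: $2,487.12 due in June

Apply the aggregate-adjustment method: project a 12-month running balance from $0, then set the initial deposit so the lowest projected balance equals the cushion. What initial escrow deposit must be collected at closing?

$4,722.00

Cushion = 2 × $818.42 = $1,636.84
Trial balance (start $0, +$818.42 each month, − disbursements):
  May: +$818.42 → $818.42
  Jun: +$818.42 − $4,722.00 → -$3,085.16
  Jul: +$818.42 − $216.00 → -$2,482.74
  Aug: +$818.42 → -$1,664.32
  Sep: +$818.42 → -$845.90
  Oct: +$818.42 − $216.00 → -$243.48
  Nov: +$818.42 → $574.94
  Dec: +$818.42 − $2,234.88 → -$841.52
  Jan: +$818.42 − $216.00 → -$239.10
  Feb: +$818.42 − $2,000.16 → -$1,420.84
  Mar: +$818.42 → -$602.42
  Apr: +$818.42 − $216.00 → $0.00
Lowest trial balance = -$3,085.16 (Jun)
Initial deposit = cushion − low point = $1,636.84 − (-$3,085.16) = $4,722.00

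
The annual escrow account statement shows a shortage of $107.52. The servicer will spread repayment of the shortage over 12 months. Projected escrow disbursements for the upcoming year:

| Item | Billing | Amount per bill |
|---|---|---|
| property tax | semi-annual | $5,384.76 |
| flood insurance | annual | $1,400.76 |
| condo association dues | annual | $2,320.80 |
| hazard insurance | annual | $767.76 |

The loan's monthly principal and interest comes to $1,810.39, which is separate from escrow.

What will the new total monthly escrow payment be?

$1,280.53

Property tax — $5,384.76 × 2 = $10,769.52/yr
Flood insurance — $1,400.76/yr
Condo association dues — $2,320.80/yr
Hazard insurance — $767.76/yr
Annual escrow total = $10,769.52 + $1,400.76 + $2,320.80 + $767.76 = $15,258.84
Monthly = $15,258.84 / 12 = $1,271.57
Shortage per month = $107.52 ÷ 12 = $8.96
Adjusted monthly = $1,271.57 + $8.96 = $1,280.53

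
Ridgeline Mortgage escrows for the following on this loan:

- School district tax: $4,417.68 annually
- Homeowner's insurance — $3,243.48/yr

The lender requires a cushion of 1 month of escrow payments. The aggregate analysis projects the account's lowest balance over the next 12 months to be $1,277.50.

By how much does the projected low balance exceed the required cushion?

School district tax = $4,417.68 per year
Homeowner's insurance = $3,243.48 per year
Combined annual = $4,417.68 + $3,243.48 = $7,661.16
Per month = $7,661.16 / 12 = $638.43
Required reserve = 1 × $638.43 = $638.43
Surplus = $1,277.50 − $638.43 = $639.07

$639.07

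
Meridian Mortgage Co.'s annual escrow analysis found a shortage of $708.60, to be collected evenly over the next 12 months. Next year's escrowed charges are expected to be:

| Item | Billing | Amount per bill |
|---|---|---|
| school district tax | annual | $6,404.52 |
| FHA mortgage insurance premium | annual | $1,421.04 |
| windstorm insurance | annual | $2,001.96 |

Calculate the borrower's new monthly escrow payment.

$878.01

School district tax = $6,404.52 annually
FHA mortgage insurance premium = $1,421.04 annually
Windstorm insurance = $2,001.96 annually
Combined annual = $9,827.52
Base monthly escrow = $9,827.52 ÷ 12 = $818.96
Shortage spread = $708.60 / 12 = $59.05/mo
Adjusted monthly = $818.96 + $59.05 = $878.01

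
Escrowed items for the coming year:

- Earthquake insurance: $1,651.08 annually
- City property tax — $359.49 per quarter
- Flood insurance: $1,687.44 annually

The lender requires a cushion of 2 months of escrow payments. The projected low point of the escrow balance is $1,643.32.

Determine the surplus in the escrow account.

Earthquake insurance: $1,651.08/yr
City property tax: $359.49 × 4 = $1,437.96/yr
Flood insurance: $1,687.44/yr
Combined annual = $1,651.08 + $1,437.96 + $1,687.44 = $4,776.48
Base monthly escrow = $4,776.48 ÷ 12 = $398.04
Required cushion = 2 × $398.04 = $796.08
Excess over cushion: $1,643.32 − $796.08 = $847.24

$847.24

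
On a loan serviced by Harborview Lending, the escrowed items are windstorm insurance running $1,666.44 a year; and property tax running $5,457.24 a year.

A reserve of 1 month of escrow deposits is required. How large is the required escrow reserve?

Windstorm insurance = $1,666.44 per year
Property tax = $5,457.24 per year
Combined annual = $7,123.68
Monthly = $7,123.68 ÷ 12 = $593.64
Required cushion = 1 × $593.64 = $593.64

$593.64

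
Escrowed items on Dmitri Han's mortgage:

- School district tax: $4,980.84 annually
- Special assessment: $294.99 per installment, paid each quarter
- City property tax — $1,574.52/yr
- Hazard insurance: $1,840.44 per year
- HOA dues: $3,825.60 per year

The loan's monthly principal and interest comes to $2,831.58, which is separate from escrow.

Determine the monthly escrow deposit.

School district tax = $4,980.84/yr
Special assessment = $294.99 × 4 = $1,179.96/yr
City property tax = $1,574.52/yr
Hazard insurance = $1,840.44/yr
HOA dues = $3,825.60/yr
Yearly total = $4,980.84 + $1,179.96 + $1,574.52 + $1,840.44 + $3,825.60 = $13,401.36
Monthly escrow = $13,401.36 ÷ 12 = $1,116.78

$1,116.78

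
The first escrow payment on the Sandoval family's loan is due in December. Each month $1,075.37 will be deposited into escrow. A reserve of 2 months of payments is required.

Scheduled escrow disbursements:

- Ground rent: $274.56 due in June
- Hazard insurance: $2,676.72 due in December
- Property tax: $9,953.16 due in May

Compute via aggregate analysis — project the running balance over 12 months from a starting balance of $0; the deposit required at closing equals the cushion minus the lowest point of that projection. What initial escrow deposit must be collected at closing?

Cushion = 2 × $1,075.37 = $2,150.74
Trial balance (start $0, +$1,075.37 each month, − disbursements):
  Dec: +$1,075.37 − $2,676.72 → -$1,601.35
  Jan: +$1,075.37 → -$525.98
  Feb: +$1,075.37 → $549.39
  Mar: +$1,075.37 → $1,624.76
  Apr: +$1,075.37 → $2,700.13
  May: +$1,075.37 − $9,953.16 → -$6,177.66
  Jun: +$1,075.37 − $274.56 → -$5,376.85
  Jul: +$1,075.37 → -$4,301.48
  Aug: +$1,075.37 → -$3,226.11
  Sep: +$1,075.37 → -$2,150.74
  Oct: +$1,075.37 → -$1,075.37
  Nov: +$1,075.37 → $0.00
Lowest trial balance = -$6,177.66 (May)
Initial deposit = cushion − low point = $2,150.74 − (-$6,177.66) = $8,328.40

$8,328.40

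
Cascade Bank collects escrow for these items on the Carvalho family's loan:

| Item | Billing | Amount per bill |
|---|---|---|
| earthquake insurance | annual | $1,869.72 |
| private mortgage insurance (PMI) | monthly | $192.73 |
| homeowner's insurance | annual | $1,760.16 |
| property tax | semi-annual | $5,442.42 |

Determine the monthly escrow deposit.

$1,402.29

Earthquake insurance: $1,869.72/yr
Private mortgage insurance (PMI): $192.73 × 12 = $2,312.76/yr
Homeowner's insurance: $1,760.16/yr
Property tax: $5,442.42 × 2 = $10,884.84/yr
Yearly total = $1,869.72 + $2,312.76 + $1,760.16 + $10,884.84 = $16,827.48
Monthly = $16,827.48 ÷ 12 = $1,402.29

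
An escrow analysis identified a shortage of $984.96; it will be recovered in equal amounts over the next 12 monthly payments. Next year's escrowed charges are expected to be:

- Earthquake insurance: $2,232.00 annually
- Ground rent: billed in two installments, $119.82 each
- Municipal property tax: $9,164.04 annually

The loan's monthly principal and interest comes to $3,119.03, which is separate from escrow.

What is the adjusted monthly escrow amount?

$1,051.72

Earthquake insurance = $2,232.00 per year
Ground rent = $119.82 × 2 = $239.64 per year
Municipal property tax = $9,164.04 per year
Total annual escrow = $11,635.68
Base monthly escrow = $11,635.68 ÷ 12 = $969.64
Shortage spread = $984.96 ÷ 12 = $82.08/mo
New monthly escrow = $969.64 + $82.08 = $1,051.72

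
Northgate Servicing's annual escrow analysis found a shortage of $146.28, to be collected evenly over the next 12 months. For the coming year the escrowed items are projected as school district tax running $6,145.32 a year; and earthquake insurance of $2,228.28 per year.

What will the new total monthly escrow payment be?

School district tax: $6,145.32
Earthquake insurance: $2,228.28
Total per year = $8,373.60
Per month = $8,373.60 ÷ 12 = $697.80
Shortage spread = $146.28 / 12 = $12.19/mo
New monthly escrow = $697.80 + $12.19 = $709.99

$709.99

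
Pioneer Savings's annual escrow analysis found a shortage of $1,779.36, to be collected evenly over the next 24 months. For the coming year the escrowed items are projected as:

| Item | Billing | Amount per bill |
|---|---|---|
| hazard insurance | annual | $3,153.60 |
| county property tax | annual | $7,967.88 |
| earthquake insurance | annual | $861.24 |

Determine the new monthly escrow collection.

$1,072.70

Hazard insurance: $3,153.60
County property tax: $7,967.88
Earthquake insurance: $861.24
Annual escrow total = $11,982.72
Monthly escrow = $11,982.72 / 12 = $998.56
Shortage per month = $1,779.36 / 24 = $74.14
Adjusted monthly = $998.56 + $74.14 = $1,072.70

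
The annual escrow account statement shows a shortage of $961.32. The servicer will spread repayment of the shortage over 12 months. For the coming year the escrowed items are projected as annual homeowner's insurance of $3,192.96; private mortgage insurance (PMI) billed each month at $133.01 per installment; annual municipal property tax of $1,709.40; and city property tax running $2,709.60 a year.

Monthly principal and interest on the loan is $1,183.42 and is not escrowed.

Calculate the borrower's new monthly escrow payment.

Homeowner's insurance — $3,192.96/yr
Private mortgage insurance (PMI) — $133.01 × 12 = $1,596.12/yr
Municipal property tax — $1,709.40/yr
City property tax — $2,709.60/yr
Annual escrow total = $9,208.08
Per month = $9,208.08 ÷ 12 = $767.34
Shortage spread = $961.32 / 12 = $80.11/mo
New monthly escrow = $767.34 + $80.11 = $847.45

$847.45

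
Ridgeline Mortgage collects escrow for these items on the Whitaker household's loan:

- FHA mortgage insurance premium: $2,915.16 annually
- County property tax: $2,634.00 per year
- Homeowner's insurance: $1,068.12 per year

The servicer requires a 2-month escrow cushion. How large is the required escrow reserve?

FHA mortgage insurance premium — $2,915.16
County property tax — $2,634.00
Homeowner's insurance — $1,068.12
Yearly total = $2,915.16 + $2,634.00 + $1,068.12 = $6,617.28
Monthly = $6,617.28 ÷ 12 = $551.44
Reserve = 2 × $551.44 = $1,102.88

$1,102.88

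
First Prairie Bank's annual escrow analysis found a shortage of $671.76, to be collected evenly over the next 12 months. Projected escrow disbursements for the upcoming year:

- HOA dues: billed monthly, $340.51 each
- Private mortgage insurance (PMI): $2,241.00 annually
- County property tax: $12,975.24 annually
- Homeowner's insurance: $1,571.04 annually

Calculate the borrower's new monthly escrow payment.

HOA dues: $340.51 × 12 = $4,086.12 annually
Private mortgage insurance (PMI): $2,241.00 annually
County property tax: $12,975.24 annually
Homeowner's insurance: $1,571.04 annually
Total annual escrow = $20,873.40
Monthly escrow = $20,873.40 ÷ 12 = $1,739.45
Shortage spread = $671.76 ÷ 12 = $55.98/mo
Adjusted monthly = $1,739.45 + $55.98 = $1,795.43

$1,795.43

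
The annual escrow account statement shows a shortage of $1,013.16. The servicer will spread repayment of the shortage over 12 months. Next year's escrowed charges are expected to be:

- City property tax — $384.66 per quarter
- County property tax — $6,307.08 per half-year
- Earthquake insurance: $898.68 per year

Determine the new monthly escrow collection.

City property tax = $384.66 × 4 = $1,538.64/yr
County property tax = $6,307.08 × 2 = $12,614.16/yr
Earthquake insurance = $898.68/yr
Annual escrow total = $15,051.48
Per month = $15,051.48 / 12 = $1,254.29
Shortage per month = $1,013.16 ÷ 12 = $84.43
Adjusted monthly = $1,254.29 + $84.43 = $1,338.72

$1,338.72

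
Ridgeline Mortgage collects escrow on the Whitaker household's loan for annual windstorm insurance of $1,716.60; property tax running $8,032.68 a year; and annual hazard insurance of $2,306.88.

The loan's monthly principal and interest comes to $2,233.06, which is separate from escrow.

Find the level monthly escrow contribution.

$1,004.68

Windstorm insurance: $1,716.60/yr
Property tax: $8,032.68/yr
Hazard insurance: $2,306.88/yr
Total per year = $12,056.16
Per month = $12,056.16 / 12 = $1,004.68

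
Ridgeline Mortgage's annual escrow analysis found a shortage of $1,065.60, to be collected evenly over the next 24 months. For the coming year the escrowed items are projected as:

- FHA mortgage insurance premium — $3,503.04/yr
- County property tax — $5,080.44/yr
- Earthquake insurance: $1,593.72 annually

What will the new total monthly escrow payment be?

FHA mortgage insurance premium: $3,503.04/yr
County property tax: $5,080.44/yr
Earthquake insurance: $1,593.72/yr
Annual escrow total = $3,503.04 + $5,080.44 + $1,593.72 = $10,177.20
Monthly = $10,177.20 ÷ 12 = $848.10
Shortage per month = $1,065.60 / 24 = $44.40
New monthly escrow = $848.10 + $44.40 = $892.50

$892.50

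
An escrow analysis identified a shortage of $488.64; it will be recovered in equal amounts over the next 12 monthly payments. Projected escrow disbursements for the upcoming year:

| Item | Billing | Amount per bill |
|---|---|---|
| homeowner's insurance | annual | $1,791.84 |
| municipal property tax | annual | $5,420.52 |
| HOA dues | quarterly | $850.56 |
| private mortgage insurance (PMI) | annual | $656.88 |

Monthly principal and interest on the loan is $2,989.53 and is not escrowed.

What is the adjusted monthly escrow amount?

$980.01

Homeowner's insurance: $1,791.84 annually
Municipal property tax: $5,420.52 annually
HOA dues: $850.56 × 4 = $3,402.24 annually
Private mortgage insurance (PMI): $656.88 annually
Total annual escrow = $11,271.48
Base monthly escrow = $11,271.48 / 12 = $939.29
Shortage spread = $488.64 / 12 = $40.72/mo
Adjusted monthly = $939.29 + $40.72 = $980.01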